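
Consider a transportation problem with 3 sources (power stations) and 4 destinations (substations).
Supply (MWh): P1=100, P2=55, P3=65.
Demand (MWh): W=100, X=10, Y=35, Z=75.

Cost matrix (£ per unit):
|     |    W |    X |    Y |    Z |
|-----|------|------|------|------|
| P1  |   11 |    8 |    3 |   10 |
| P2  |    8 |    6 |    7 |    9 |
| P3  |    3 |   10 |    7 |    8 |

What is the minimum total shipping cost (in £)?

A cheapest plan:
  P1→Y: 35 × £3 = £105
  P1→Z: 65 × £10 = £650
  P2→W: 35 × £8 = £280
  P2→X: 10 × £6 = £60
  P2→Z: 10 × £9 = £90
  P3→W: 65 × £3 = £195
Total = 105 + 650 + 280 + 60 + 90 + 195 = £1380.
(Supply check: P1 ships 100; P2 ships 55; P3 ships 65.)

1380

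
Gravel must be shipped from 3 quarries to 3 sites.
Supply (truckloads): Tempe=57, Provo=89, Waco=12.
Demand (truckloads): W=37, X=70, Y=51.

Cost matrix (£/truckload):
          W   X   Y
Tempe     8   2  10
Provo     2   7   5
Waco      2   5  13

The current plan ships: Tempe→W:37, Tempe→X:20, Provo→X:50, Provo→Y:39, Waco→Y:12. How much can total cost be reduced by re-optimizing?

Current plan cost = 37·8 + 20·2 + 50·7 + 39·5 + 12·13 = £1037.
Optimal plan:
  Tempe->X: 57 × £2 = £114
  Provo->W: 37 × £2 = £74
  Provo->X: 1 × £7 = £7
  Provo->Y: 51 × £5 = £255
  Waco->X: 12 × £5 = £60
Optimal cost = £510.
Saving = 1037 − 510 = £527.

527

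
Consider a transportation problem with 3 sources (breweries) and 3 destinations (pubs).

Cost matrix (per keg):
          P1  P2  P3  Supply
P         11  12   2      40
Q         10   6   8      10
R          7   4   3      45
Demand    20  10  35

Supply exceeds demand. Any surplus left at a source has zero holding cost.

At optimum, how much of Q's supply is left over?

Minimum-cost shipments:
  P to P3: 35 × 2 = 70
  R to P1: 20 × 7 = 140
  R to P2: 10 × 4 = 40
Total cost = 250.
Q ships 0 of its 10, leaving 10.

10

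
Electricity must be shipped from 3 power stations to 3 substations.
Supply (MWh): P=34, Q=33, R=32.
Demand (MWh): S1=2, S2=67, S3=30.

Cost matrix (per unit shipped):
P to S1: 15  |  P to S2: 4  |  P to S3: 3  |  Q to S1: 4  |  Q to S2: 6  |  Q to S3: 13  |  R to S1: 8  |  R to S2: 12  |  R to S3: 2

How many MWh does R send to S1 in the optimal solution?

The minimum-cost plan:
  P–S2: 34 MWh
  Q–S2: 33 MWh
  R–S1: 2 MWh
  R–S3: 30 MWh
Total cost = 410.
So R→S1 carries 2 MWh.

2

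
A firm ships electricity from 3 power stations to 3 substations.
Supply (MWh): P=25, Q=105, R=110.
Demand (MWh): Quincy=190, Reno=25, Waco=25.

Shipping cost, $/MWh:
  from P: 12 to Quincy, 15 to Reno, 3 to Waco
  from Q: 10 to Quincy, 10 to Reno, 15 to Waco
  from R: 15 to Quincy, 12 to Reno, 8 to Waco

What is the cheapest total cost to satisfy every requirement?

2700

An optimal shipping plan:
  P->Waco: 25 MWh
  Q->Quincy: 105 MWh
  R->Quincy: 85 MWh
  R->Reno: 25 MWh
Total cost = $2700.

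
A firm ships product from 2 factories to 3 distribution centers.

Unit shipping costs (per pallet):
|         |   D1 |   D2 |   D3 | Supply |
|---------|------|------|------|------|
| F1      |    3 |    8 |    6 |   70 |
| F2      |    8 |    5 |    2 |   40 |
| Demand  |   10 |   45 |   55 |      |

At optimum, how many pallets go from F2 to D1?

Solving gives:
  F1–D1: 10 × 3 = 30
  F1–D2: 45 × 8 = 360
  F1–D3: 15 × 6 = 90
  F2–D3: 40 × 2 = 80
Total cost = 560.
The route F2→D1 is not used.

0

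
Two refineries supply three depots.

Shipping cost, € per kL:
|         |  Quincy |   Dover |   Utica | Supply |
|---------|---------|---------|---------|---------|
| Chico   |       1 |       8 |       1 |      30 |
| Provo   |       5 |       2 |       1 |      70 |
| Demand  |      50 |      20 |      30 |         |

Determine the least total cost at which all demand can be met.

200

Optimal allocation:
  Chico to Quincy: 30 × €1 = €30
  Provo to Quincy: 20 × €5 = €100
  Provo to Dover: 20 × €2 = €40
  Provo to Utica: 30 × €1 = €30
Total = 30 + 100 + 40 + 30 = €200.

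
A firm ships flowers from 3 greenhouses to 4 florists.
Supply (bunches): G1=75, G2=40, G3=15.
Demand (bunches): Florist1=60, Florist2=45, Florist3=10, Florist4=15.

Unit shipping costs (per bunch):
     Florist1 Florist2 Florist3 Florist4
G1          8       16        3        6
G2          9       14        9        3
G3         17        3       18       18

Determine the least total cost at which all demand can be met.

1030

A cheapest plan:
  G1→Florist1: 60 × 8 = 480
  G1→Florist2: 5 × 16 = 80
  G1→Florist3: 10 × 3 = 30
  G2→Florist2: 25 × 14 = 350
  G2→Florist4: 15 × 3 = 45
  G3→Florist2: 15 × 3 = 45
Total = 480 + 80 + 30 + 350 + 45 + 45 = 1030.
(Supply check: G1 ships 75; G2 ships 40; G3 ships 15.)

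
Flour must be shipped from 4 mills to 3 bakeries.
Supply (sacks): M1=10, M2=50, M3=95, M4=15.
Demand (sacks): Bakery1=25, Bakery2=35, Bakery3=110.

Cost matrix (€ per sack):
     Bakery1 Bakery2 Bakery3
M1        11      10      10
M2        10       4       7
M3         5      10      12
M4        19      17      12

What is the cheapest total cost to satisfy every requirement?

1490

An optimal shipping plan:
  M1→Bakery3: 10 × €10 = €100
  M2→Bakery2: 35 × €4 = €140
  M2→Bakery3: 15 × €7 = €105
  M3→Bakery1: 25 × €5 = €125
  M3→Bakery3: 70 × €12 = €840
  M4→Bakery3: 15 × €12 = €180
Total = 100 + 140 + 105 + 125 + 840 + 180 = €1490.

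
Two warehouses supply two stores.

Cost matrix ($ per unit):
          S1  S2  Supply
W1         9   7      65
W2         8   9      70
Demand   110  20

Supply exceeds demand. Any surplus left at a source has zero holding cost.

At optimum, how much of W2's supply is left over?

0

Minimum-cost shipments:
  W1→S1: 40 × $9 = $360
  W1→S2: 20 × $7 = $140
  W2→S1: 70 × $8 = $560
Total cost = $1060.
W2 ships 70 of its 70, leaving 0.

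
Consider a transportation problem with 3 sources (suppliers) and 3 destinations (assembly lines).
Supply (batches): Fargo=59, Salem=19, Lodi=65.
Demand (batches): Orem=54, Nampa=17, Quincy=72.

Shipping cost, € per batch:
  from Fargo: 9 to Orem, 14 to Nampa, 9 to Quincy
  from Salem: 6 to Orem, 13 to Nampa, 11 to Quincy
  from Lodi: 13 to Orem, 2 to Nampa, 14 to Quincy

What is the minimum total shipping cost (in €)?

1316

One minimum-cost allocation:
  Fargo–Quincy: 59 × €9 = €531
  Salem–Orem: 19 × €6 = €114
  Lodi–Orem: 35 × €13 = €455
  Lodi–Nampa: 17 × €2 = €34
  Lodi–Quincy: 13 × €14 = €182
Total = 531 + 114 + 455 + 34 + 182 = €1316.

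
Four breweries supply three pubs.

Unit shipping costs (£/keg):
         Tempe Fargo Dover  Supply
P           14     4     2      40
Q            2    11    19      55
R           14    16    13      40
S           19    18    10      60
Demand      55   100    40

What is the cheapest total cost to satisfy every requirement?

1670

A cheapest plan:
  P→Fargo: 40 kegs
  Q→Tempe: 55 kegs
  R→Fargo: 40 kegs
  S→Fargo: 20 kegs
  S→Dover: 40 kegs
Total cost = £1670.
(Supply check: P ships 40; Q ships 55; R ships 40; S ships 60.)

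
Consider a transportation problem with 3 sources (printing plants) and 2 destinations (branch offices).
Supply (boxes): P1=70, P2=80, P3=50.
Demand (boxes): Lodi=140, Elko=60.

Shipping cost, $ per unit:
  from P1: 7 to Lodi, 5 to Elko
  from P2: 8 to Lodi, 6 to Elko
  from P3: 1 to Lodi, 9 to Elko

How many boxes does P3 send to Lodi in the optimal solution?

Optimal shipments:
  P1 to Lodi: 10 × $7 = $70
  P1 to Elko: 60 × $5 = $300
  P2 to Lodi: 80 × $8 = $640
  P3 to Lodi: 50 × $1 = $50
Total cost = $1060.
So P3→Lodi carries 50 boxes.

50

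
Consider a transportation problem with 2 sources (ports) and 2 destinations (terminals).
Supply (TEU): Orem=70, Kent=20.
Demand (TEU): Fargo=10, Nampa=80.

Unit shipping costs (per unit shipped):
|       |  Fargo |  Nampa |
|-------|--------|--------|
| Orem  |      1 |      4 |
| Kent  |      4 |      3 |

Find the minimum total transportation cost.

An optimal shipping plan:
  Orem→Fargo: 10 TEU
  Orem→Nampa: 60 TEU
  Kent→Nampa: 20 TEU
Total cost = 310.
(Supply check: Orem ships 70; Kent ships 20.)

310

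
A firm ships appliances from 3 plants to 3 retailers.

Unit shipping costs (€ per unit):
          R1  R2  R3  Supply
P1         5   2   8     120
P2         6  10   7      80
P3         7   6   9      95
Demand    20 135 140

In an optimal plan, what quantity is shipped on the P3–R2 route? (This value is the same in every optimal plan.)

Optimal shipments:
  P1 to R2: 120 units
  P2 to R3: 80 units
  P3 to R1: 20 units
  P3 to R2: 15 units
  P3 to R3: 60 units
Total cost = €1570.
So P3→R2 carries 15 units.

15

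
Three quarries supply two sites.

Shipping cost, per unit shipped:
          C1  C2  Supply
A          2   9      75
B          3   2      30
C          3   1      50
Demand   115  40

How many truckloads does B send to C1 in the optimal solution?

Optimal shipments:
  A->C1: 75 × 2 = 150
  B->C1: 30 × 3 = 90
  C->C1: 10 × 3 = 30
  C->C2: 40 × 1 = 40
Total cost = 310.
So B→C1 carries 30 truckloads.

30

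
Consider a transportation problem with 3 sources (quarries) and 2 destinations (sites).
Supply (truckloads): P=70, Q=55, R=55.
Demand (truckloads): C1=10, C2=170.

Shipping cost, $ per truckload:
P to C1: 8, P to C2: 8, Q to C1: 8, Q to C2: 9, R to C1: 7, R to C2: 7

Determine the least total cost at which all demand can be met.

Optimal allocation:
  P–C2: 70 truckloads
  Q–C1: 10 truckloads
  Q–C2: 45 truckloads
  R–C2: 55 truckloads
Total cost = $1430.
(Supply check: P ships 70; Q ships 55; R ships 55.)

1430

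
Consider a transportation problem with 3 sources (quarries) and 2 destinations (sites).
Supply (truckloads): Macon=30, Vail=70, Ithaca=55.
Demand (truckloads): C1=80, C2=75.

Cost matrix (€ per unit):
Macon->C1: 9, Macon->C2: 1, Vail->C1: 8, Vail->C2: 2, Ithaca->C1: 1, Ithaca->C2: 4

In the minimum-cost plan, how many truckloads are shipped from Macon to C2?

Optimal shipments:
  Macon–C2: 30 truckloads
  Vail–C1: 25 truckloads
  Vail–C2: 45 truckloads
  Ithaca–C1: 55 truckloads
Total cost = €375.
So Macon→C2 carries 30 truckloads.

30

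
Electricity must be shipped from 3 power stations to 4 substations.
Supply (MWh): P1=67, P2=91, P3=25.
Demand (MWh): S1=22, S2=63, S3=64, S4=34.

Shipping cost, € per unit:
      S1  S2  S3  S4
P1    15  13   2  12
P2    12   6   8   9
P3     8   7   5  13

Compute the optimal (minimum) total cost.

1000

A cheapest plan:
  P1–S3: 64 × €2 = €128
  P1–S4: 3 × €12 = €36
  P2–S2: 60 × €6 = €360
  P2–S4: 31 × €9 = €279
  P3–S1: 22 × €8 = €176
  P3–S2: 3 × €7 = €21
Total = 128 + 36 + 360 + 279 + 176 + 21 = €1000.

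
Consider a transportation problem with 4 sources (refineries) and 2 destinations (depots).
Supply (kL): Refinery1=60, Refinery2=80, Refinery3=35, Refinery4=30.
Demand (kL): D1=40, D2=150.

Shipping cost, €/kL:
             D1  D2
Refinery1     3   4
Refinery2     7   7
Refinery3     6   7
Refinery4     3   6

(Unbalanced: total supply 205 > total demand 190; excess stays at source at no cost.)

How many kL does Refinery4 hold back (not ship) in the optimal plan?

0

Minimum-cost shipments:
  Refinery1→D2: 60 kL
  Refinery2→D2: 80 kL
  Refinery3→D1: 10 kL
  Refinery3→D2: 10 kL
  Refinery4→D1: 30 kL
Total cost = €1020.
Refinery4 ships 30 of its 30, leaving 0.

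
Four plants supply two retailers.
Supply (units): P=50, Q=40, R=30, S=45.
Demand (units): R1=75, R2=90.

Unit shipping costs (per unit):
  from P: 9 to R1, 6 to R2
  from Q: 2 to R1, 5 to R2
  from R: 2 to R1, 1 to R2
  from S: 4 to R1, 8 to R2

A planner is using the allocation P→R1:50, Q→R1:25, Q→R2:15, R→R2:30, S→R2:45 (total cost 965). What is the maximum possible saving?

Current plan cost = 50·9 + 25·2 + 15·5 + 30·1 + 45·8 = 965.
Optimal plan:
  P–R2: 50 units
  Q–R1: 30 units
  Q–R2: 10 units
  R–R2: 30 units
  S–R1: 45 units
Optimal cost = 620.
Saving = 965 − 620 = 345.

345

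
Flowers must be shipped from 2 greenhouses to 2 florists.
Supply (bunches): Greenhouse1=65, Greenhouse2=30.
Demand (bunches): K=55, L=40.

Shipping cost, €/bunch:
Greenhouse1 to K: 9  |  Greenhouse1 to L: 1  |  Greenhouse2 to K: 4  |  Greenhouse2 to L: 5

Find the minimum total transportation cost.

Optimal allocation:
  Greenhouse1 to K: 25 × €9 = €225
  Greenhouse1 to L: 40 × €1 = €40
  Greenhouse2 to K: 30 × €4 = €120
Total = 225 + 40 + 120 = €385.

385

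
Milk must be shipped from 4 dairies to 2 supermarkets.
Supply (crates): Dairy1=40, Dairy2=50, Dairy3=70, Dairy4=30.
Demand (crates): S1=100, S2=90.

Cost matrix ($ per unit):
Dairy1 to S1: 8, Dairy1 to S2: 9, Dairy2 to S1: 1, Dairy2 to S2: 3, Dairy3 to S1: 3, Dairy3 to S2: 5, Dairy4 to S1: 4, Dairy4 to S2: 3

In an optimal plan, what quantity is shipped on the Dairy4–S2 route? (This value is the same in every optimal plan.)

Optimal shipments:
  Dairy1–S2: 40 crates
  Dairy2–S1: 50 crates
  Dairy3–S1: 50 crates
  Dairy3–S2: 20 crates
  Dairy4–S2: 30 crates
Total cost = $750.
So Dairy4→S2 carries 30 crates.

30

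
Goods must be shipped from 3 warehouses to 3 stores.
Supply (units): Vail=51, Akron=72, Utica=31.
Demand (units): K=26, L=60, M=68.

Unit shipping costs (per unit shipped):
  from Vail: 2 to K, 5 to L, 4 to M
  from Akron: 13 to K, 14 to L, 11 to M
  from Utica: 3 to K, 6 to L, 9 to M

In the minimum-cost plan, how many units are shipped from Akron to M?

68

Solving gives:
  Vail→L: 51 × 5 = 255
  Akron→L: 4 × 14 = 56
  Akron→M: 68 × 11 = 748
  Utica→K: 26 × 3 = 78
  Utica→L: 5 × 6 = 30
Total cost = 1167.
So Akron→M carries 68 units.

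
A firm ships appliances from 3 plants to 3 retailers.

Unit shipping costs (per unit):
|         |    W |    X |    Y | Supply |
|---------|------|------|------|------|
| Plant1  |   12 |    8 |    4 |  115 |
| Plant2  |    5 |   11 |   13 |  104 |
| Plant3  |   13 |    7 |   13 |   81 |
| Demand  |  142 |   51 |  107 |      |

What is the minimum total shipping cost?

An optimal shipping plan:
  Plant1–W: 8 × 12 = 96
  Plant1–Y: 107 × 4 = 428
  Plant2–W: 104 × 5 = 520
  Plant3–W: 30 × 13 = 390
  Plant3–X: 51 × 7 = 357
Total = 96 + 428 + 520 + 390 + 357 = 1791.

1791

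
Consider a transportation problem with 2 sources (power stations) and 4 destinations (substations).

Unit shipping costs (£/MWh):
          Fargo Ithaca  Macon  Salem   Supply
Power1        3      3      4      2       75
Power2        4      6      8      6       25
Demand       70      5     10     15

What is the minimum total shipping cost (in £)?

320

A cheapest plan:
  Power1–Fargo: 45 × £3 = £135
  Power1–Ithaca: 5 × £3 = £15
  Power1–Macon: 10 × £4 = £40
  Power1–Salem: 15 × £2 = £30
  Power2–Fargo: 25 × £4 = £100
Total = 135 + 15 + 40 + 30 + 100 = £320.
(Supply check: Power1 ships 75; Power2 ships 25.)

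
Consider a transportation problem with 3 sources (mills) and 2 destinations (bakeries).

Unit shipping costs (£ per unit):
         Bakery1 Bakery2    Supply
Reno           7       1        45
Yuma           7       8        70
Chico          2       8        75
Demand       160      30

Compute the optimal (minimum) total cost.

One minimum-cost allocation:
  Reno→Bakery1: 15 × £7 = £105
  Reno→Bakery2: 30 × £1 = £30
  Yuma→Bakery1: 70 × £7 = £490
  Chico→Bakery1: 75 × £2 = £150
Total = 105 + 30 + 490 + 150 = £775.

775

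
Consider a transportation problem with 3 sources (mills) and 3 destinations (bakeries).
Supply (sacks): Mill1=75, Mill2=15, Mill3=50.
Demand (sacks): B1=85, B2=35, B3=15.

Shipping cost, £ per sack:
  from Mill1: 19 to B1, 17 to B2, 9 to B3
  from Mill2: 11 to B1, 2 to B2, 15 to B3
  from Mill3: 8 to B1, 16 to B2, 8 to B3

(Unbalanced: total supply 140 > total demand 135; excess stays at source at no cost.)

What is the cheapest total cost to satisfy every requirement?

A cheapest plan:
  Mill1→B1: 35 × £19 = £665
  Mill1→B2: 20 × £17 = £340
  Mill1→B3: 15 × £9 = £135
  Mill2→B2: 15 × £2 = £30
  Mill3→B1: 50 × £8 = £400
Total = 665 + 340 + 135 + 30 + 400 = £1570.

1570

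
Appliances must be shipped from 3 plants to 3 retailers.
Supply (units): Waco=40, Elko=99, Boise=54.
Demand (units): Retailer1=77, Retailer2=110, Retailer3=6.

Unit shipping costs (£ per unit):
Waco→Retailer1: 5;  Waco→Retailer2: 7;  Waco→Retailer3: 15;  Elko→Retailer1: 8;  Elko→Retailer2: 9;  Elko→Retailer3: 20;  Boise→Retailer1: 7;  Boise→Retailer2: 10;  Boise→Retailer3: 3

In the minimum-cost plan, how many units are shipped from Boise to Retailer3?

6

The minimum-cost plan:
  Waco–Retailer1: 29 units
  Waco–Retailer2: 11 units
  Elko–Retailer2: 99 units
  Boise–Retailer1: 48 units
  Boise–Retailer3: 6 units
Total cost = £1467.
So Boise→Retailer3 carries 6 units.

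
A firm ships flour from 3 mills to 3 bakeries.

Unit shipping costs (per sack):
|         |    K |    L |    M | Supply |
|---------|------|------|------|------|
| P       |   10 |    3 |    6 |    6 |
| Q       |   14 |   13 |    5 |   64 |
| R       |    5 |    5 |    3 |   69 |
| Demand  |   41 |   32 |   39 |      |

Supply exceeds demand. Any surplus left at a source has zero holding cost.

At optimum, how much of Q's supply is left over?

Minimum-cost shipments:
  P→L: 6 × 3 = 18
  Q→M: 37 × 5 = 185
  R→K: 41 × 5 = 205
  R→L: 26 × 5 = 130
  R→M: 2 × 3 = 6
Total cost = 544.
Q ships 37 of its 64, leaving 27.

27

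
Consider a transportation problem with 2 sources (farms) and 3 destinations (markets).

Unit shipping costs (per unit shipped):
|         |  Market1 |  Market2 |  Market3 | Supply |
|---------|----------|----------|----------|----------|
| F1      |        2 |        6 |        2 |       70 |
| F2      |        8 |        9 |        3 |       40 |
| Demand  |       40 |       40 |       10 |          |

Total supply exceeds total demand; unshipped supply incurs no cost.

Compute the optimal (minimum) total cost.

380

A cheapest plan:
  F1 to Market1: 40 × 2 = 80
  F1 to Market2: 30 × 6 = 180
  F2 to Market2: 10 × 9 = 90
  F2 to Market3: 10 × 3 = 30
Total = 80 + 180 + 90 + 30 = 380.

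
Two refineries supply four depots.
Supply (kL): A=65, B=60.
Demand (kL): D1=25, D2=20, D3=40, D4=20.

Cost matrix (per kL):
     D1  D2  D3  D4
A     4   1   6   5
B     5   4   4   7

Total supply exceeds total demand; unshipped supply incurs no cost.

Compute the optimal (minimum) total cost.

One minimum-cost allocation:
  A to D1: 25 × 4 = 100
  A to D2: 20 × 1 = 20
  A to D4: 20 × 5 = 100
  B to D3: 40 × 4 = 160
Total = 100 + 20 + 100 + 160 = 380.
(Supply check: A ships 65; B ships 40.)

380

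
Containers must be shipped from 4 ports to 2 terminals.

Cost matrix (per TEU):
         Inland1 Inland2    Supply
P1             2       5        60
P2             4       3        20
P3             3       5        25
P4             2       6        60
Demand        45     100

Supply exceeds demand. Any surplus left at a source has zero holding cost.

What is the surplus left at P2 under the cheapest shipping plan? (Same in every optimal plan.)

An optimal plan:
  P1–Inland2: 60 × 5 = 300
  P2–Inland2: 20 × 3 = 60
  P3–Inland2: 20 × 5 = 100
  P4–Inland1: 45 × 2 = 90
Total cost = 550.
P2 ships 20 of its 20, leaving 0.

0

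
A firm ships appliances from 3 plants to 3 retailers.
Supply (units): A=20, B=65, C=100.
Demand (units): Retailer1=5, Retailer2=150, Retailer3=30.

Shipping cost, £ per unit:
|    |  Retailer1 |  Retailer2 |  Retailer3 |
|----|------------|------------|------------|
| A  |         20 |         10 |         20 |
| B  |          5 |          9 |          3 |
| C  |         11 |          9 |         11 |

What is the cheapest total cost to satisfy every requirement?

1485

An optimal shipping plan:
  A–Retailer2: 20 × £10 = £200
  B–Retailer1: 5 × £5 = £25
  B–Retailer2: 30 × £9 = £270
  B–Retailer3: 30 × £3 = £90
  C–Retailer2: 100 × £9 = £900
Total = 200 + 25 + 270 + 90 + 900 = £1485.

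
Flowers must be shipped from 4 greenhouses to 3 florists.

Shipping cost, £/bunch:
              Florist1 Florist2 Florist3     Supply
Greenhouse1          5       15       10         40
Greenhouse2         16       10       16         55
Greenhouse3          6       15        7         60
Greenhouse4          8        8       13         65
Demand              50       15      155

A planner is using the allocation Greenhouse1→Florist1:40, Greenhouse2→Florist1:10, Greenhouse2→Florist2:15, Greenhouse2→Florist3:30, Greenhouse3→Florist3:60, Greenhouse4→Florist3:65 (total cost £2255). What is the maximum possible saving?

50

Current plan cost = 40·5 + 10·16 + 15·10 + 30·16 + 60·7 + 65·13 = £2255.
Optimal plan:
  Greenhouse1→Florist1: 40 × £5 = £200
  Greenhouse2→Florist2: 15 × £10 = £150
  Greenhouse2→Florist3: 40 × £16 = £640
  Greenhouse3→Florist3: 60 × £7 = £420
  Greenhouse4→Florist1: 10 × £8 = £80
  Greenhouse4→Florist3: 55 × £13 = £715
Optimal cost = £2205.
Saving = 2255 − 2205 = £50.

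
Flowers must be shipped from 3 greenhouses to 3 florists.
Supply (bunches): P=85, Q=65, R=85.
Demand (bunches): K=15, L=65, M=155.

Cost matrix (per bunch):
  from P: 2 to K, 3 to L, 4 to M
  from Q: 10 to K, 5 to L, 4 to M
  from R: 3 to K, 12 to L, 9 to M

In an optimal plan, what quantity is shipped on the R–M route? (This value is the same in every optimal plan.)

70

Solving gives:
  P->L: 65 × 3 = 195
  P->M: 20 × 4 = 80
  Q->M: 65 × 4 = 260
  R->K: 15 × 3 = 45
  R->M: 70 × 9 = 630
Total cost = 1210.
So R→M carries 70 bunches.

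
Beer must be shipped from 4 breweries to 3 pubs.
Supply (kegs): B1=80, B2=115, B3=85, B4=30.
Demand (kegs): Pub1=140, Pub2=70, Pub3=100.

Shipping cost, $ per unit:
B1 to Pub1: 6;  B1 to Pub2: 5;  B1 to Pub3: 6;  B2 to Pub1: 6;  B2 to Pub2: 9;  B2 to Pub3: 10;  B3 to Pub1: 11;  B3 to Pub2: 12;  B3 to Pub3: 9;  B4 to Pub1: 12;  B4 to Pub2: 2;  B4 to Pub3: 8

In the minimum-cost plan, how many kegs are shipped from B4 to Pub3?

Solving gives:
  B1->Pub1: 25 × $6 = $150
  B1->Pub2: 40 × $5 = $200
  B1->Pub3: 15 × $6 = $90
  B2->Pub1: 115 × $6 = $690
  B3->Pub3: 85 × $9 = $765
  B4->Pub2: 30 × $2 = $60
Total cost = $1955.
The route B4→Pub3 is not used.

0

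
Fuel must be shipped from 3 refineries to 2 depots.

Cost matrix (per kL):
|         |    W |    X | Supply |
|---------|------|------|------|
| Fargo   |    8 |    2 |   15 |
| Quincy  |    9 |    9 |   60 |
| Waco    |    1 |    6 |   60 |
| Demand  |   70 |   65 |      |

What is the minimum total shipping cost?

A cheapest plan:
  Fargo→X: 15 × 2 = 30
  Quincy→W: 10 × 9 = 90
  Quincy→X: 50 × 9 = 450
  Waco→W: 60 × 1 = 60
Total = 30 + 90 + 450 + 60 = 630.

630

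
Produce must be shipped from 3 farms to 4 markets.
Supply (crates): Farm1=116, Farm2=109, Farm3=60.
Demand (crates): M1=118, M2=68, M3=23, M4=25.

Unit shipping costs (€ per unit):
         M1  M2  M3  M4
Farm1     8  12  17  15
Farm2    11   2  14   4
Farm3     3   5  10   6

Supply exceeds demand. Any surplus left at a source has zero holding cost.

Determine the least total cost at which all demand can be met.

A cheapest plan:
  Farm1–M1: 65 crates
  Farm2–M2: 68 crates
  Farm2–M3: 16 crates
  Farm2–M4: 25 crates
  Farm3–M1: 53 crates
  Farm3–M3: 7 crates
Total cost = €1209.

1209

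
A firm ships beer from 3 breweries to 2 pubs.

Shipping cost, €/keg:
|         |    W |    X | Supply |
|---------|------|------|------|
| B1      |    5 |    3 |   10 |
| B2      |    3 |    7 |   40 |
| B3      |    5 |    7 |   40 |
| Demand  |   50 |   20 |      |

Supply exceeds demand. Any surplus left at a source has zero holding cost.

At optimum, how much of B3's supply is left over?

20

Minimum-cost shipments:
  B1→X: 10 × €3 = €30
  B2→W: 40 × €3 = €120
  B3→W: 10 × €5 = €50
  B3→X: 10 × €7 = €70
Total cost = €270.
B3 ships 20 of its 40, leaving 20.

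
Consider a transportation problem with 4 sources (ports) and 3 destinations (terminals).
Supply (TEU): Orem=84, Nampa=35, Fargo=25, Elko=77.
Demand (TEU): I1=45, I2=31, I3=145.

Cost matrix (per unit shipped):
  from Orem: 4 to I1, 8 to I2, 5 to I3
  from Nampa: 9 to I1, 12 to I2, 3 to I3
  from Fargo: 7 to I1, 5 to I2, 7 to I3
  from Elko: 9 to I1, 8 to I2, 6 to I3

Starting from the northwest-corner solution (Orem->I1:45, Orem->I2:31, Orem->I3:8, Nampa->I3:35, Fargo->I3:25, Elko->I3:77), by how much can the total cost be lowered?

131

Current plan cost = 45·4 + 31·8 + 8·5 + 35·3 + 25·7 + 77·6 = 1210.
Optimal plan:
  Orem–I1: 45 TEU
  Orem–I3: 39 TEU
  Nampa–I3: 35 TEU
  Fargo–I2: 25 TEU
  Elko–I2: 6 TEU
  Elko–I3: 71 TEU
Optimal cost = 1079.
Saving = 1210 − 1079 = 131.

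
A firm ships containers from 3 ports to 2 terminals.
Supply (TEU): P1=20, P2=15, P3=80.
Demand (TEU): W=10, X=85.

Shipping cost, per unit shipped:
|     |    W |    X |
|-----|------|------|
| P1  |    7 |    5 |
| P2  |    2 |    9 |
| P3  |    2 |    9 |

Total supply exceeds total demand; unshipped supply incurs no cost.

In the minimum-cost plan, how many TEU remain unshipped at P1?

0

Minimum-cost shipments:
  P1->X: 20 × 5 = 100
  P3->W: 10 × 2 = 20
  P3->X: 65 × 9 = 585
Total cost = 705.
P1 ships 20 of its 20, leaving 0.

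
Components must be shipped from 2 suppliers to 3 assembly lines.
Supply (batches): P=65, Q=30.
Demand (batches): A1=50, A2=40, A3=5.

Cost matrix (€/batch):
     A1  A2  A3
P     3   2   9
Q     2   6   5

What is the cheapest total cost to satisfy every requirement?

A cheapest plan:
  P–A1: 25 × €3 = €75
  P–A2: 40 × €2 = €80
  Q–A1: 25 × €2 = €50
  Q–A3: 5 × €5 = €25
Total = 75 + 80 + 50 + 25 = €230.
(Supply check: P ships 65; Q ships 30.)

230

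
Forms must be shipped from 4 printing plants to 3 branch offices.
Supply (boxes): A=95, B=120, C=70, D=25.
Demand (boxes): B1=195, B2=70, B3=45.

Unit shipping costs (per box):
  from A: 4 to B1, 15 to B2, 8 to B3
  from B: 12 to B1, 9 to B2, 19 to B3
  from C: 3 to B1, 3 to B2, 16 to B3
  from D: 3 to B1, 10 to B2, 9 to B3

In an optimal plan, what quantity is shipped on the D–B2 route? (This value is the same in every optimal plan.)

0

Solving gives:
  A->B1: 50 × 4 = 200
  A->B3: 45 × 8 = 360
  B->B1: 50 × 12 = 600
  B->B2: 70 × 9 = 630
  C->B1: 70 × 3 = 210
  D->B1: 25 × 3 = 75
Total cost = 2075.
The route D→B2 is not used.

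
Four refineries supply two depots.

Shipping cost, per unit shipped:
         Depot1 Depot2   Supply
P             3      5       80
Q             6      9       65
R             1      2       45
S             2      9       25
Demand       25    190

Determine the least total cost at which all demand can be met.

1125

One minimum-cost allocation:
  P–Depot2: 80 × 5 = 400
  Q–Depot2: 65 × 9 = 585
  R–Depot2: 45 × 2 = 90
  S–Depot1: 25 × 2 = 50
Total = 400 + 585 + 90 + 50 = 1125.
(Supply check: P ships 80; Q ships 65; R ships 45; S ships 25.)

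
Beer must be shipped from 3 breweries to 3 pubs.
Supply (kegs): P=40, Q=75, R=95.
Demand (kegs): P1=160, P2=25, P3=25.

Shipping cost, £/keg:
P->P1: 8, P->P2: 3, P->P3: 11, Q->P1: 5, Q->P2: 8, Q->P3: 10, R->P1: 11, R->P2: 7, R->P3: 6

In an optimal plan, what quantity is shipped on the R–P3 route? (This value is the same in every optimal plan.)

25

Solving gives:
  P to P1: 15 × £8 = £120
  P to P2: 25 × £3 = £75
  Q to P1: 75 × £5 = £375
  R to P1: 70 × £11 = £770
  R to P3: 25 × £6 = £150
Total cost = £1490.
So R→P3 carries 25 kegs.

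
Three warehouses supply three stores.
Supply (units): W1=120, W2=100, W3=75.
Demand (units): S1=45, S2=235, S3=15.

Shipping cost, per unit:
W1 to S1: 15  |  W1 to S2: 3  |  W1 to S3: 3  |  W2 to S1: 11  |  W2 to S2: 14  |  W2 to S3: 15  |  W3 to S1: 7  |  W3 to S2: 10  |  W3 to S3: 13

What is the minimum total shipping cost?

One minimum-cost allocation:
  W1->S2: 105 × 3 = 315
  W1->S3: 15 × 3 = 45
  W2->S1: 45 × 11 = 495
  W2->S2: 55 × 14 = 770
  W3->S2: 75 × 10 = 750
Total = 315 + 45 + 495 + 770 + 750 = 2375.
(Supply check: W1 ships 120; W2 ships 100; W3 ships 75.)

2375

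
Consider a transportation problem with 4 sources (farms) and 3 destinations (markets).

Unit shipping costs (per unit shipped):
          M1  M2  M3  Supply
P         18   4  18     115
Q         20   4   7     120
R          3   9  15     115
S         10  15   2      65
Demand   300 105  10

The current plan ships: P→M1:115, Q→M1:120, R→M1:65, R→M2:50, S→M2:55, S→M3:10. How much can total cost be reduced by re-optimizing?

Current plan cost = 115·18 + 120·20 + 65·3 + 50·9 + 55·15 + 10·2 = 5960.
Optimal plan:
  P->M1: 115 × 18 = 2070
  Q->M1: 5 × 20 = 100
  Q->M2: 105 × 4 = 420
  Q->M3: 10 × 7 = 70
  R->M1: 115 × 3 = 345
  S->M1: 65 × 10 = 650
Optimal cost = 3655.
Saving = 5960 − 3655 = 2305.

2305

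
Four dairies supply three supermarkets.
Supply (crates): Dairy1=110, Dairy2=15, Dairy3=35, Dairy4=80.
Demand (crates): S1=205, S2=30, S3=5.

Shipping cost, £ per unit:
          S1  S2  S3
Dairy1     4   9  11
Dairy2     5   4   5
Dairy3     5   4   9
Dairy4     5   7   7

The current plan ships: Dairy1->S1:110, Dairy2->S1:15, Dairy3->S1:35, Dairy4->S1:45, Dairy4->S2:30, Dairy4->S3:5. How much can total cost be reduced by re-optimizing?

100

Current plan cost = 110·4 + 15·5 + 35·5 + 45·5 + 30·7 + 5·7 = £1160.
Optimal plan:
  Dairy1→S1: 110 × £4 = £440
  Dairy2→S2: 10 × £4 = £40
  Dairy2→S3: 5 × £5 = £25
  Dairy3→S1: 15 × £5 = £75
  Dairy3→S2: 20 × £4 = £80
  Dairy4→S1: 80 × £5 = £400
Optimal cost = £1060.
Saving = 1160 − 1060 = £100.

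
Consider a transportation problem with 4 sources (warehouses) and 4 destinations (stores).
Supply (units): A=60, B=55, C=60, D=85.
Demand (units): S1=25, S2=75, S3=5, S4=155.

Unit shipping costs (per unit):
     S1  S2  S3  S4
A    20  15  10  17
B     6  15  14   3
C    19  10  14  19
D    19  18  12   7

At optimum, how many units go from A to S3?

The minimum-cost plan:
  A→S1: 25 × 20 = 500
  A→S2: 15 × 15 = 225
  A→S3: 5 × 10 = 50
  A→S4: 15 × 17 = 255
  B→S4: 55 × 3 = 165
  C→S2: 60 × 10 = 600
  D→S4: 85 × 7 = 595
Total cost = 2390.
So A→S3 carries 5 units.

5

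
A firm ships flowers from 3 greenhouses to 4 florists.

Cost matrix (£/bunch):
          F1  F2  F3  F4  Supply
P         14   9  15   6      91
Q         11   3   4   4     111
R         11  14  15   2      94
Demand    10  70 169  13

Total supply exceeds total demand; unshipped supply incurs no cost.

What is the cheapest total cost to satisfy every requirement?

2080

Optimal allocation:
  P->F2: 70 × £9 = £630
  P->F3: 21 × £15 = £315
  Q->F3: 111 × £4 = £444
  R->F1: 10 × £11 = £110
  R->F3: 37 × £15 = £555
  R->F4: 13 × £2 = £26
Total = 630 + 315 + 444 + 110 + 555 + 26 = £2080.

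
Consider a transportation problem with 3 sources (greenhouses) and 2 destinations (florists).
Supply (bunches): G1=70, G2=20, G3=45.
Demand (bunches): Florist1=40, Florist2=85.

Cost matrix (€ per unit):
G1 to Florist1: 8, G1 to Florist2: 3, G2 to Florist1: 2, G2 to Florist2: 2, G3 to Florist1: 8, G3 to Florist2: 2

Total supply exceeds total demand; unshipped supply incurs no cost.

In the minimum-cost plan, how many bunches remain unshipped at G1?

10

An optimal plan:
  G1 to Florist1: 20 bunches
  G1 to Florist2: 40 bunches
  G2 to Florist1: 20 bunches
  G3 to Florist2: 45 bunches
Total cost = €410.
G1 ships 60 of its 70, leaving 10.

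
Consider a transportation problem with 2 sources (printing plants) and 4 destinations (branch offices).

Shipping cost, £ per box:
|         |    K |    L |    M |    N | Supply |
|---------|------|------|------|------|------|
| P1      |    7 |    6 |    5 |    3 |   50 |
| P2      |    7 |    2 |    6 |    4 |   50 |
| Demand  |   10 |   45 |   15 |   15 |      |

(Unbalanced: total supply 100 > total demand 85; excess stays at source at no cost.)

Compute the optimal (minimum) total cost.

280

One minimum-cost allocation:
  P1 to K: 10 × £7 = £70
  P1 to M: 15 × £5 = £75
  P1 to N: 15 × £3 = £45
  P2 to L: 45 × £2 = £90
Total = 70 + 75 + 45 + 90 = £280.
(Supply check: P1 ships 40; P2 ships 45.)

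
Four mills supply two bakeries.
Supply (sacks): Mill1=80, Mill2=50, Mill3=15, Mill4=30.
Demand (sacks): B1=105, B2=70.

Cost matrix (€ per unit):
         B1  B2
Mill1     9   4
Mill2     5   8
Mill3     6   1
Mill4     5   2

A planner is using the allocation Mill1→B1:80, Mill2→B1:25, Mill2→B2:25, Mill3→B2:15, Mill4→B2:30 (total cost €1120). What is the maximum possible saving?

Current plan cost = 80·9 + 25·5 + 25·8 + 15·1 + 30·2 = €1120.
Optimal plan:
  Mill1→B1: 10 × €9 = €90
  Mill1→B2: 70 × €4 = €280
  Mill2→B1: 50 × €5 = €250
  Mill3→B1: 15 × €6 = €90
  Mill4→B1: 30 × €5 = €150
Optimal cost = €860.
Saving = 1120 − 860 = €260.

260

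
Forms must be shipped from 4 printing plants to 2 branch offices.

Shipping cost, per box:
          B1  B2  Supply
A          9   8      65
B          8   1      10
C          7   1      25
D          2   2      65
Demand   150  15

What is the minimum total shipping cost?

Optimal allocation:
  A->B1: 65 boxes
  B->B2: 10 boxes
  C->B1: 20 boxes
  C->B2: 5 boxes
  D->B1: 65 boxes
Total cost = 870.
(Supply check: A ships 65; B ships 10; C ships 25; D ships 65.)

870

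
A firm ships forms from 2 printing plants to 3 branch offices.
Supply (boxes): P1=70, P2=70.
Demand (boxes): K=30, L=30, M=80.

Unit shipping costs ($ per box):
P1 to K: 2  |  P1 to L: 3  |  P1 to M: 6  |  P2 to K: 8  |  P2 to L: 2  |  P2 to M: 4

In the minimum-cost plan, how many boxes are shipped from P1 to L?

The minimum-cost plan:
  P1–K: 30 boxes
  P1–L: 30 boxes
  P1–M: 10 boxes
  P2–M: 70 boxes
Total cost = $490.
So P1→L carries 30 boxes.

30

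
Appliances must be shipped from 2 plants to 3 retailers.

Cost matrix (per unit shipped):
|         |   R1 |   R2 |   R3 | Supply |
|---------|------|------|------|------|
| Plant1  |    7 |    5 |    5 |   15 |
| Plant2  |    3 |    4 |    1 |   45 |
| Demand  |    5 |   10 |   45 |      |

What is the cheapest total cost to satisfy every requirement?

130

A cheapest plan:
  Plant1 to R1: 5 × 7 = 35
  Plant1 to R2: 10 × 5 = 50
  Plant2 to R3: 45 × 1 = 45
Total = 35 + 50 + 45 = 130.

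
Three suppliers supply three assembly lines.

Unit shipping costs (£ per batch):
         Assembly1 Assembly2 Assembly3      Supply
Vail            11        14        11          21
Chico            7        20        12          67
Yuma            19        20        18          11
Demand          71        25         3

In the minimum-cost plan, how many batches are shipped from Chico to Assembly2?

The minimum-cost plan:
  Vail to Assembly1: 4 batches
  Vail to Assembly2: 14 batches
  Vail to Assembly3: 3 batches
  Chico to Assembly1: 67 batches
  Yuma to Assembly2: 11 batches
Total cost = £962.
The route Chico→Assembly2 is not used.

0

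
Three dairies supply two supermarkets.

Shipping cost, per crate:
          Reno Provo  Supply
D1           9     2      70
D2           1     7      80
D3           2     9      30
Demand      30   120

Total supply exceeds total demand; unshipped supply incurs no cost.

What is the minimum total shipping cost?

520

A cheapest plan:
  D1–Provo: 70 × 2 = 140
  D2–Reno: 30 × 1 = 30
  D2–Provo: 50 × 7 = 350
Total = 140 + 30 + 350 = 520.
(Supply check: D1 ships 70; D2 ships 80; D3 ships 0.)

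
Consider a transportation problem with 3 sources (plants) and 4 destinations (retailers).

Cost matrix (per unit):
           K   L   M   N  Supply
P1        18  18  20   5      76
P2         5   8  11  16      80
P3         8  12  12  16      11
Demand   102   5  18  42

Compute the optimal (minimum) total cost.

1346

An optimal shipping plan:
  P1 to K: 11 × 18 = 198
  P1 to L: 5 × 18 = 90
  P1 to M: 18 × 20 = 360
  P1 to N: 42 × 5 = 210
  P2 to K: 80 × 5 = 400
  P3 to K: 11 × 8 = 88
Total = 198 + 90 + 360 + 210 + 400 + 88 = 1346.
(Supply check: P1 ships 76; P2 ships 80; P3 ships 11.)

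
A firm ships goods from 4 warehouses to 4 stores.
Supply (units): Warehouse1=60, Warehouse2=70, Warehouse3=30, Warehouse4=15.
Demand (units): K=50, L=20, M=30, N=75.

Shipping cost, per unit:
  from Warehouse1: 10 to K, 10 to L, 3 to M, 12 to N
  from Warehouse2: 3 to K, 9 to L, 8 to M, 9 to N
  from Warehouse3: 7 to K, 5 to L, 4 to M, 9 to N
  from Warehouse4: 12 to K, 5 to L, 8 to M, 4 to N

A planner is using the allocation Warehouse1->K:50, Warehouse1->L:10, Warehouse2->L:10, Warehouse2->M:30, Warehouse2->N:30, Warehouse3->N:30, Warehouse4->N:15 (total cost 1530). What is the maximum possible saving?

500

Current plan cost = 50·10 + 10·10 + 10·9 + 30·8 + 30·9 + 30·9 + 15·4 = 1530.
Optimal plan:
  Warehouse1 to M: 30 × 3 = 90
  Warehouse1 to N: 30 × 12 = 360
  Warehouse2 to K: 50 × 3 = 150
  Warehouse2 to N: 20 × 9 = 180
  Warehouse3 to L: 20 × 5 = 100
  Warehouse3 to N: 10 × 9 = 90
  Warehouse4 to N: 15 × 4 = 60
Optimal cost = 1030.
Saving = 1530 − 1030 = 500.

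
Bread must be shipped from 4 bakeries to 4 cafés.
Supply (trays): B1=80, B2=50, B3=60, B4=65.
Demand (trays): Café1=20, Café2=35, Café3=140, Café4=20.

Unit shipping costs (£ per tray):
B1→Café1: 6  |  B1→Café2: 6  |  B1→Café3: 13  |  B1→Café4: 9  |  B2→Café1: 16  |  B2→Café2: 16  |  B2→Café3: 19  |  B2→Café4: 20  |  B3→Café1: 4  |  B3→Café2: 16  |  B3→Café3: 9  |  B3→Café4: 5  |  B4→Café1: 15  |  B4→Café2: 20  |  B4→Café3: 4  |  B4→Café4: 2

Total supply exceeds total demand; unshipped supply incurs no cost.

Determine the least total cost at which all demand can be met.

Optimal allocation:
  B1->Café1: 20 × £6 = £120
  B1->Café2: 35 × £6 = £210
  B1->Café3: 5 × £13 = £65
  B1->Café4: 20 × £9 = £180
  B2->Café3: 10 × £19 = £190
  B3->Café3: 60 × £9 = £540
  B4->Café3: 65 × £4 = £260
Total = 120 + 210 + 65 + 180 + 190 + 540 + 260 = £1565.

1565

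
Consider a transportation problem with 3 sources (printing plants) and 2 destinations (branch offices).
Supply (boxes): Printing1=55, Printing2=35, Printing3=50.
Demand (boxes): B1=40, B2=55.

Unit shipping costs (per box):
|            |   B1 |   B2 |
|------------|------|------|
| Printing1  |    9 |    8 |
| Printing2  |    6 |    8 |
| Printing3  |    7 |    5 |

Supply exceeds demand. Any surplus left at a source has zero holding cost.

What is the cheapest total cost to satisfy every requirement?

545

Optimal allocation:
  Printing1–B1: 5 × 9 = 45
  Printing1–B2: 5 × 8 = 40
  Printing2–B1: 35 × 6 = 210
  Printing3–B2: 50 × 5 = 250
Total = 45 + 40 + 210 + 250 = 545.
(Supply check: Printing1 ships 10; Printing2 ships 35; Printing3 ships 50.)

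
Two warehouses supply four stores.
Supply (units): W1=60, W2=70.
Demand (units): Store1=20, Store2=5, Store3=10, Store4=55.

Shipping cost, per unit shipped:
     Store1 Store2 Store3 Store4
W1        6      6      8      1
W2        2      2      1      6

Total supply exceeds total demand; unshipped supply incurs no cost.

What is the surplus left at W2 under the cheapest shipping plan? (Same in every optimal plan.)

Minimum-cost shipments:
  W1 to Store4: 55 × 1 = 55
  W2 to Store1: 20 × 2 = 40
  W2 to Store2: 5 × 2 = 10
  W2 to Store3: 10 × 1 = 10
Total cost = 115.
W2 ships 35 of its 70, leaving 35.

35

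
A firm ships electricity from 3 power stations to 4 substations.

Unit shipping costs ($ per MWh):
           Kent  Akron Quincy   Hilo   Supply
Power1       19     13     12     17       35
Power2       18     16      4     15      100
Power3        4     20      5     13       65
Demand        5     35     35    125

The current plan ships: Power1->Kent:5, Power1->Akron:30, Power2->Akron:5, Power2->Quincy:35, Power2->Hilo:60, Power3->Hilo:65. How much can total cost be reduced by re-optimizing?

80

Current plan cost = 5·19 + 30·13 + 5·16 + 35·4 + 60·15 + 65·13 = $2450.
Optimal plan:
  Power1–Akron: 35 × $13 = $455
  Power2–Quincy: 35 × $4 = $140
  Power2–Hilo: 65 × $15 = $975
  Power3–Kent: 5 × $4 = $20
  Power3–Hilo: 60 × $13 = $780
Optimal cost = $2370.
Saving = 2450 − 2370 = $80.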